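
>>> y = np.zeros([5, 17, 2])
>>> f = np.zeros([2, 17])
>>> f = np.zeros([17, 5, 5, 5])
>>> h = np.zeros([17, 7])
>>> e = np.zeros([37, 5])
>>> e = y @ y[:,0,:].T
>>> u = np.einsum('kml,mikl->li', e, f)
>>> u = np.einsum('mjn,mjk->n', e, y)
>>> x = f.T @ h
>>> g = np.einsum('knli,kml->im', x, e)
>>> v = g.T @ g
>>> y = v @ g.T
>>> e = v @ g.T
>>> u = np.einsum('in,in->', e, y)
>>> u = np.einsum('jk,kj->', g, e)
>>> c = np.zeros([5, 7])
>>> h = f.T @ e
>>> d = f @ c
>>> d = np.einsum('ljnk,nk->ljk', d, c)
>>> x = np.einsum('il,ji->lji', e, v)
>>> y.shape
(17, 7)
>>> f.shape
(17, 5, 5, 5)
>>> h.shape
(5, 5, 5, 7)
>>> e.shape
(17, 7)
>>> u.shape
()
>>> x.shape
(7, 17, 17)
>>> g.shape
(7, 17)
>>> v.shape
(17, 17)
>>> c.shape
(5, 7)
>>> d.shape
(17, 5, 7)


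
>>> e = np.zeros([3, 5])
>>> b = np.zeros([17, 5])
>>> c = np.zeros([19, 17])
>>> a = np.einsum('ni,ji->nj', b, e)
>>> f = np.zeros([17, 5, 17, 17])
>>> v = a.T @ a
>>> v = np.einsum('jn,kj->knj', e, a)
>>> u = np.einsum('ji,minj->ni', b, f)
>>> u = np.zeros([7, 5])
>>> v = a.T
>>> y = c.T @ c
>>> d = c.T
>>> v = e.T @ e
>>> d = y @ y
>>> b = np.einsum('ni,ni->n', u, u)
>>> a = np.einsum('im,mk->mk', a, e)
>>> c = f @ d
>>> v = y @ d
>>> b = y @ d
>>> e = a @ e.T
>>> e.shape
(3, 3)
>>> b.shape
(17, 17)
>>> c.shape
(17, 5, 17, 17)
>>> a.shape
(3, 5)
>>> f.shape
(17, 5, 17, 17)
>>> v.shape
(17, 17)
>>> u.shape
(7, 5)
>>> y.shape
(17, 17)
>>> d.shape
(17, 17)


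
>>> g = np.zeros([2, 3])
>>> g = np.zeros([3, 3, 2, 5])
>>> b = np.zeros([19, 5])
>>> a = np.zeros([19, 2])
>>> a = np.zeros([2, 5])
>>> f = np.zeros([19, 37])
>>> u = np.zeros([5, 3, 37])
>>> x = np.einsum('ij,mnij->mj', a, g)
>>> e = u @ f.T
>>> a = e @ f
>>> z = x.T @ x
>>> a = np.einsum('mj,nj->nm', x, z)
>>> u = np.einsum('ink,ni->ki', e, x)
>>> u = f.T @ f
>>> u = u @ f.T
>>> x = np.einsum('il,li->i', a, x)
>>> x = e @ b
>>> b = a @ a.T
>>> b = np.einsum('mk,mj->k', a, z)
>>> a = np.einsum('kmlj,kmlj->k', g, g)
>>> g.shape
(3, 3, 2, 5)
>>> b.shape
(3,)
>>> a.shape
(3,)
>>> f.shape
(19, 37)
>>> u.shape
(37, 19)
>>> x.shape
(5, 3, 5)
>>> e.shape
(5, 3, 19)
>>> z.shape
(5, 5)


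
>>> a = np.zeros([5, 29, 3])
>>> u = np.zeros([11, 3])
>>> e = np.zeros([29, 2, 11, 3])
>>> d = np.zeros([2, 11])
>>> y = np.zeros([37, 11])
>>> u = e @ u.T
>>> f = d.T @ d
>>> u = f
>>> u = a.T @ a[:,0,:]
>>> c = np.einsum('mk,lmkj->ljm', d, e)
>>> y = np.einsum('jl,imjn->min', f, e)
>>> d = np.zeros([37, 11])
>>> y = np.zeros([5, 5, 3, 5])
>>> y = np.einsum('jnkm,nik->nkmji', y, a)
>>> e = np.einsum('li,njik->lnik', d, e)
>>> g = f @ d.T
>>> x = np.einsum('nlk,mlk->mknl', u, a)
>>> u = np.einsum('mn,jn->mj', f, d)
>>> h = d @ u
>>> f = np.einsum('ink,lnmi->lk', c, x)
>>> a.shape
(5, 29, 3)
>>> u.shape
(11, 37)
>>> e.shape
(37, 29, 11, 3)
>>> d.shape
(37, 11)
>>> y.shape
(5, 3, 5, 5, 29)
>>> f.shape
(5, 2)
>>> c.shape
(29, 3, 2)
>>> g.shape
(11, 37)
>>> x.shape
(5, 3, 3, 29)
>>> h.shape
(37, 37)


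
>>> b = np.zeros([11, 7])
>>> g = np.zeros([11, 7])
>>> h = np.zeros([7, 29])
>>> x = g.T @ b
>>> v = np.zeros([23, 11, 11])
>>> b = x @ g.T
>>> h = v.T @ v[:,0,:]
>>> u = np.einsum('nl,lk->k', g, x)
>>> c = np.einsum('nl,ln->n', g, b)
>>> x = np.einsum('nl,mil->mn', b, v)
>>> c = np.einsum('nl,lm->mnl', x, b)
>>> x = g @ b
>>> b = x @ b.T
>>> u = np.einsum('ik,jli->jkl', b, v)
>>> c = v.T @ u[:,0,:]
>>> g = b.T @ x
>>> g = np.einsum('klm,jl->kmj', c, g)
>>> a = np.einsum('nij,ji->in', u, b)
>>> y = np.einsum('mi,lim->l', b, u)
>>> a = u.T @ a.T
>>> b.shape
(11, 7)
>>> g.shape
(11, 11, 7)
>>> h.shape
(11, 11, 11)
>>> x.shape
(11, 11)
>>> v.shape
(23, 11, 11)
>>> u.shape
(23, 7, 11)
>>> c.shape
(11, 11, 11)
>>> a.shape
(11, 7, 7)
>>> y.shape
(23,)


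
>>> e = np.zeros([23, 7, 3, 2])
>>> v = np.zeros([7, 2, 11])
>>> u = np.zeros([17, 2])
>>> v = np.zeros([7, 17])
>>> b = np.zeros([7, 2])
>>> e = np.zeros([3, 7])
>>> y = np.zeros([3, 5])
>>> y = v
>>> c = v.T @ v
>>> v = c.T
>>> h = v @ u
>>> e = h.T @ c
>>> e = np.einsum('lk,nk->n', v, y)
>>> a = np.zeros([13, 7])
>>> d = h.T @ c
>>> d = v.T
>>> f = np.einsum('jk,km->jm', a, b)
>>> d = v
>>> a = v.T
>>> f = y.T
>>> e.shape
(7,)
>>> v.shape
(17, 17)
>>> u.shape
(17, 2)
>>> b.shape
(7, 2)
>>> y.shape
(7, 17)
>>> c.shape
(17, 17)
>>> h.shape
(17, 2)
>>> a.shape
(17, 17)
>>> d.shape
(17, 17)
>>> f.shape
(17, 7)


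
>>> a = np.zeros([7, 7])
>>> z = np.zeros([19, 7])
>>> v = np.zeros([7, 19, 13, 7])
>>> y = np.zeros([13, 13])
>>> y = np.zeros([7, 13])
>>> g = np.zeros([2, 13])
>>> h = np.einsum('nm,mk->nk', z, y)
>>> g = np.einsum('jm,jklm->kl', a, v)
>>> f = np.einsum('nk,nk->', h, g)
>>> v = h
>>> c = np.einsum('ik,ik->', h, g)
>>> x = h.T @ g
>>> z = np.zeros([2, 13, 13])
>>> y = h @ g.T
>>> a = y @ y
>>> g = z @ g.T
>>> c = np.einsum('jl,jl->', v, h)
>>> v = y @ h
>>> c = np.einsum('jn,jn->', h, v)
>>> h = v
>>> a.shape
(19, 19)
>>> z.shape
(2, 13, 13)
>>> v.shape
(19, 13)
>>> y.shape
(19, 19)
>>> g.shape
(2, 13, 19)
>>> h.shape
(19, 13)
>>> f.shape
()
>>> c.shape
()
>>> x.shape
(13, 13)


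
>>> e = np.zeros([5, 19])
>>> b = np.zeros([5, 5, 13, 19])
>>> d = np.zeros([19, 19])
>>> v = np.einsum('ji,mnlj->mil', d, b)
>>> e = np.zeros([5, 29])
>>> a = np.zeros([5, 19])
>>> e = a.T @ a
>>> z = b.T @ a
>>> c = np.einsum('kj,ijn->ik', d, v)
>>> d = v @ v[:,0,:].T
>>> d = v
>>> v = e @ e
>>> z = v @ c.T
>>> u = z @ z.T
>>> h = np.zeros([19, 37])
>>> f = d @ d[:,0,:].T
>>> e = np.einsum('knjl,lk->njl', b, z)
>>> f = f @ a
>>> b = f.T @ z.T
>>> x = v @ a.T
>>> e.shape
(5, 13, 19)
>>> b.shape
(19, 19, 19)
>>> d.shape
(5, 19, 13)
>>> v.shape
(19, 19)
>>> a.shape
(5, 19)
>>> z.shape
(19, 5)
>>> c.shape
(5, 19)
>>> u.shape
(19, 19)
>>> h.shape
(19, 37)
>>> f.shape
(5, 19, 19)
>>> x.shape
(19, 5)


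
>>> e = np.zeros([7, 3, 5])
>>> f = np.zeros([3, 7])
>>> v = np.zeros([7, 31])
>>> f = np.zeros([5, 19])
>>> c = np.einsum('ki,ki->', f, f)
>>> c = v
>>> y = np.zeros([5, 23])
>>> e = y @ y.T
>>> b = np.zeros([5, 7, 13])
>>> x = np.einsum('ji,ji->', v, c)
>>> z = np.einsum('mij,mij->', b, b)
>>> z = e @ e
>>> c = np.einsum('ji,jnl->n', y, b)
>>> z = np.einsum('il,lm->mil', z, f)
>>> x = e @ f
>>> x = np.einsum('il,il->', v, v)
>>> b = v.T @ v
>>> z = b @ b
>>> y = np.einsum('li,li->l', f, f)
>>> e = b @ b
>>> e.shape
(31, 31)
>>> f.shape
(5, 19)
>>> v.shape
(7, 31)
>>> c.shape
(7,)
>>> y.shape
(5,)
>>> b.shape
(31, 31)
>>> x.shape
()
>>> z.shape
(31, 31)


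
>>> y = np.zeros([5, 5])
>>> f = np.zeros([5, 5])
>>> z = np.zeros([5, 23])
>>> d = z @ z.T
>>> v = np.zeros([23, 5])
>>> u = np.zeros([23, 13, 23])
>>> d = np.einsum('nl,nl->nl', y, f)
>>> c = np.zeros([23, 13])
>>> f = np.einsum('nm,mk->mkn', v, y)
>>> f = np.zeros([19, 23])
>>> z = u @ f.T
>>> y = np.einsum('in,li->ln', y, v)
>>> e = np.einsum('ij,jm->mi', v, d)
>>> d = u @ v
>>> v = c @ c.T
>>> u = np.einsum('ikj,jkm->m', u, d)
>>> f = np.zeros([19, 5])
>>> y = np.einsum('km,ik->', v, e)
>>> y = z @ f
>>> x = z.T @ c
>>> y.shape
(23, 13, 5)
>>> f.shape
(19, 5)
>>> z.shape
(23, 13, 19)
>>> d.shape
(23, 13, 5)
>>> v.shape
(23, 23)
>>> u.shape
(5,)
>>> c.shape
(23, 13)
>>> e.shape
(5, 23)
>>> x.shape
(19, 13, 13)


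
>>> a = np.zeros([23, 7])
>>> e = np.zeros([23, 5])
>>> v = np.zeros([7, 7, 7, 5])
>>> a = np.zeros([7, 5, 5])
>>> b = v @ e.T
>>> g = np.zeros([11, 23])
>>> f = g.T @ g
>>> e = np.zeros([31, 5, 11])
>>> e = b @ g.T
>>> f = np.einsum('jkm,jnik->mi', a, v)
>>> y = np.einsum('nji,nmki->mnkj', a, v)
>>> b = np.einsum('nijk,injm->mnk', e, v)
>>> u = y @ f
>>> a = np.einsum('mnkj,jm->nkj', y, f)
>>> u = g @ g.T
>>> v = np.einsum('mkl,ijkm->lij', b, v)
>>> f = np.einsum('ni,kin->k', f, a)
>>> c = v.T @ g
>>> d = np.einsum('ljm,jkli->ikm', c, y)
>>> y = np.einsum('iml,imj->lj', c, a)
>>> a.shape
(7, 7, 5)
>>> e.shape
(7, 7, 7, 11)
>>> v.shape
(11, 7, 7)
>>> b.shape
(5, 7, 11)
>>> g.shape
(11, 23)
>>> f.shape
(7,)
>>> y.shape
(23, 5)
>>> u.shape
(11, 11)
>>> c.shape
(7, 7, 23)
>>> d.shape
(5, 7, 23)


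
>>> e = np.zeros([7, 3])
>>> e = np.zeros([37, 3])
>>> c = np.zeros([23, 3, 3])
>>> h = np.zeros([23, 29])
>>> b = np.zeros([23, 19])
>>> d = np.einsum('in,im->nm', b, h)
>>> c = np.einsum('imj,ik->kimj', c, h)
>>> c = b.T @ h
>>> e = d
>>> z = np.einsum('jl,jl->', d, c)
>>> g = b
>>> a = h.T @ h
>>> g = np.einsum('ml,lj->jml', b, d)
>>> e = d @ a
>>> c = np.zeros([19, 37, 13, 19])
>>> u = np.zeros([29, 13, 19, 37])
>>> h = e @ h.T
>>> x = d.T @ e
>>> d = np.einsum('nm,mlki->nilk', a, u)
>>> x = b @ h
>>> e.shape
(19, 29)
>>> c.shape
(19, 37, 13, 19)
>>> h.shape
(19, 23)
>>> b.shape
(23, 19)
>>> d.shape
(29, 37, 13, 19)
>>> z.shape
()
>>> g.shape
(29, 23, 19)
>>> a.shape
(29, 29)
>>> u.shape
(29, 13, 19, 37)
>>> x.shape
(23, 23)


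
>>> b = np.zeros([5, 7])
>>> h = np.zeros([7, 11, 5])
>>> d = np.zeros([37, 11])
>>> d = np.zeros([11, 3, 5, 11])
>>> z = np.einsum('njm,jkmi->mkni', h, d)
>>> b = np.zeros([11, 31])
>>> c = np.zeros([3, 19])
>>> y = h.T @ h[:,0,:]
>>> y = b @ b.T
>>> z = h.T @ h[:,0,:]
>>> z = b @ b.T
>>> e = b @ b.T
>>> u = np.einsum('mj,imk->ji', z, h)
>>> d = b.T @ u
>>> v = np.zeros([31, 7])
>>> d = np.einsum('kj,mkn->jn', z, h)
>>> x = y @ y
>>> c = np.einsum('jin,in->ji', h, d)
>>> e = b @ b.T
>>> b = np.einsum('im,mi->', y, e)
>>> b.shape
()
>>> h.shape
(7, 11, 5)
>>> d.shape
(11, 5)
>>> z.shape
(11, 11)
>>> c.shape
(7, 11)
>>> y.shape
(11, 11)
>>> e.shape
(11, 11)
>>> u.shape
(11, 7)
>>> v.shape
(31, 7)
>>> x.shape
(11, 11)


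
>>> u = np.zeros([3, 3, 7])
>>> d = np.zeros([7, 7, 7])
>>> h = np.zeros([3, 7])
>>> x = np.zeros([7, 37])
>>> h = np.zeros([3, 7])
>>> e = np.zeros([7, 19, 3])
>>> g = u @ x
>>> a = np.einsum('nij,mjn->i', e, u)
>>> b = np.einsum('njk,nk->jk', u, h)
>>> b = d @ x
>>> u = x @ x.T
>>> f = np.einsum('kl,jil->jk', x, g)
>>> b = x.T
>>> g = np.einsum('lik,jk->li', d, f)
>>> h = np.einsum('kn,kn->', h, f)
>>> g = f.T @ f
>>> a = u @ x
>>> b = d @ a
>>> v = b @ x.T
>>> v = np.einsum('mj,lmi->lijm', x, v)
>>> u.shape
(7, 7)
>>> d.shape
(7, 7, 7)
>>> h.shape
()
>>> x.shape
(7, 37)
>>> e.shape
(7, 19, 3)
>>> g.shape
(7, 7)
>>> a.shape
(7, 37)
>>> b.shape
(7, 7, 37)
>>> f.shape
(3, 7)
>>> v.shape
(7, 7, 37, 7)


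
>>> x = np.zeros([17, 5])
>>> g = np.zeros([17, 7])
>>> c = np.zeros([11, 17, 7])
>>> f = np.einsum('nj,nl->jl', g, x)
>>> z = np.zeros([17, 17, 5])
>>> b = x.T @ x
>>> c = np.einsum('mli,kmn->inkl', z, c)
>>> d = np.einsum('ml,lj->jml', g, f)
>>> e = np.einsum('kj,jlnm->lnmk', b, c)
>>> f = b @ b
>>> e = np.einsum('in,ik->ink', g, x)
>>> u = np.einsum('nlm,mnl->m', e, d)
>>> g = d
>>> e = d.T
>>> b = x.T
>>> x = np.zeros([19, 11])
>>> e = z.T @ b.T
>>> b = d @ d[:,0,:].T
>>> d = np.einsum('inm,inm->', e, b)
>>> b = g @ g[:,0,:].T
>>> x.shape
(19, 11)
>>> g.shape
(5, 17, 7)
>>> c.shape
(5, 7, 11, 17)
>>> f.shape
(5, 5)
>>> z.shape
(17, 17, 5)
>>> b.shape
(5, 17, 5)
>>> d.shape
()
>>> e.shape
(5, 17, 5)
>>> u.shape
(5,)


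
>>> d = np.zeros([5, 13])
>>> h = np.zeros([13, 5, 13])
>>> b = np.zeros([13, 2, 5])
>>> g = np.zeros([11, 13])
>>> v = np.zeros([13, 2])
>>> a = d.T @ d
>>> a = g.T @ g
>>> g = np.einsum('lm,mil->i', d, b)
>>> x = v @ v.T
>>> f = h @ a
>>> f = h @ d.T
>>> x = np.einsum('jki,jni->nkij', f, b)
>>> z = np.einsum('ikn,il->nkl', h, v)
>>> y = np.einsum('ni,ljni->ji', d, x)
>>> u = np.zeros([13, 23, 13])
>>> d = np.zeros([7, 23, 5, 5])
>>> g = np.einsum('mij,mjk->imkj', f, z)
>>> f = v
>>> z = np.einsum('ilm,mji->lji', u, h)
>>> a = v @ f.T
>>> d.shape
(7, 23, 5, 5)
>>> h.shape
(13, 5, 13)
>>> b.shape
(13, 2, 5)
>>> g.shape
(5, 13, 2, 5)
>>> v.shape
(13, 2)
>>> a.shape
(13, 13)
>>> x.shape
(2, 5, 5, 13)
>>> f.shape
(13, 2)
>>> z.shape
(23, 5, 13)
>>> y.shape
(5, 13)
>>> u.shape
(13, 23, 13)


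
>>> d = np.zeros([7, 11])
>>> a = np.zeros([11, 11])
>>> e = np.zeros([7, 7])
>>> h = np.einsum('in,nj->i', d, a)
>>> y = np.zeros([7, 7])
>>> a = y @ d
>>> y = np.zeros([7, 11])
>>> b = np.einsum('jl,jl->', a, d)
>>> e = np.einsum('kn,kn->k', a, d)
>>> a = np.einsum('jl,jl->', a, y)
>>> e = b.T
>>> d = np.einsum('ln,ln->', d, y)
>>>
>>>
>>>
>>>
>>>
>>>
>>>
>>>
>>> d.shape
()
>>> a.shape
()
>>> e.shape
()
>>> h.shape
(7,)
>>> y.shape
(7, 11)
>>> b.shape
()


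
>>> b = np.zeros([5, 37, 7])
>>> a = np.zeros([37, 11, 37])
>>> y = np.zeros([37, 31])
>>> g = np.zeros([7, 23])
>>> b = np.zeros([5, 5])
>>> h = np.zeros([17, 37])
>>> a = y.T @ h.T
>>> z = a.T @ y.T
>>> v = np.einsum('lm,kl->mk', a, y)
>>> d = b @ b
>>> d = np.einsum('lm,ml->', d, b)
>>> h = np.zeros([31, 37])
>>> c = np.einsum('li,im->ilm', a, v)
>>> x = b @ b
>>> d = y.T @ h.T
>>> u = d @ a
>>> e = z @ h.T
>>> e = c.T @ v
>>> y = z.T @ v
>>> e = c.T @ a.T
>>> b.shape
(5, 5)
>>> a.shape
(31, 17)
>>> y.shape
(37, 37)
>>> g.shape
(7, 23)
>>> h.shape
(31, 37)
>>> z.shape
(17, 37)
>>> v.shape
(17, 37)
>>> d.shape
(31, 31)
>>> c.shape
(17, 31, 37)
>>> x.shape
(5, 5)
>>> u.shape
(31, 17)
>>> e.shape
(37, 31, 31)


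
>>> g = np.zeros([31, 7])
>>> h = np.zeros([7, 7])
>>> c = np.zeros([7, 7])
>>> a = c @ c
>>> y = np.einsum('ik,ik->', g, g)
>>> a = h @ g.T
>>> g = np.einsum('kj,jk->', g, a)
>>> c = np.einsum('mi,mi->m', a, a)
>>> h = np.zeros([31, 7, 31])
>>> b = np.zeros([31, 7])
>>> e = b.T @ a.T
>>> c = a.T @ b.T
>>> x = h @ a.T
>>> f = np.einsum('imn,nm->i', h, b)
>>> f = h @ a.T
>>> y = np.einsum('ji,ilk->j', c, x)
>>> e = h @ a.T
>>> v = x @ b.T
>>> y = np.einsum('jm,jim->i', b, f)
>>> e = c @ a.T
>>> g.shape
()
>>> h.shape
(31, 7, 31)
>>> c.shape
(31, 31)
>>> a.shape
(7, 31)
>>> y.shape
(7,)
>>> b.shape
(31, 7)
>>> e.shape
(31, 7)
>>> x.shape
(31, 7, 7)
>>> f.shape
(31, 7, 7)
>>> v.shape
(31, 7, 31)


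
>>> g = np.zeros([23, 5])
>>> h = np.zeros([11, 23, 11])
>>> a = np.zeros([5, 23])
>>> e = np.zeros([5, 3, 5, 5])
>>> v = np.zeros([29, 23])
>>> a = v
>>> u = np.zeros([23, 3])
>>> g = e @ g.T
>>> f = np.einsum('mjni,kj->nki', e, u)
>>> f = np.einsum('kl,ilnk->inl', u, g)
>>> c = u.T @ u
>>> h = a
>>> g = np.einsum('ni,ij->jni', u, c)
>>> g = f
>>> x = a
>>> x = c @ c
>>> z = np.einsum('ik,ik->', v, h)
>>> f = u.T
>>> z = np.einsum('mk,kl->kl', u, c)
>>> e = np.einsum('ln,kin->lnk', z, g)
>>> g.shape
(5, 5, 3)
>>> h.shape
(29, 23)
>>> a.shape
(29, 23)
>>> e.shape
(3, 3, 5)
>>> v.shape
(29, 23)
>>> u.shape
(23, 3)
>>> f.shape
(3, 23)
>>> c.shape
(3, 3)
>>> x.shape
(3, 3)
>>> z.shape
(3, 3)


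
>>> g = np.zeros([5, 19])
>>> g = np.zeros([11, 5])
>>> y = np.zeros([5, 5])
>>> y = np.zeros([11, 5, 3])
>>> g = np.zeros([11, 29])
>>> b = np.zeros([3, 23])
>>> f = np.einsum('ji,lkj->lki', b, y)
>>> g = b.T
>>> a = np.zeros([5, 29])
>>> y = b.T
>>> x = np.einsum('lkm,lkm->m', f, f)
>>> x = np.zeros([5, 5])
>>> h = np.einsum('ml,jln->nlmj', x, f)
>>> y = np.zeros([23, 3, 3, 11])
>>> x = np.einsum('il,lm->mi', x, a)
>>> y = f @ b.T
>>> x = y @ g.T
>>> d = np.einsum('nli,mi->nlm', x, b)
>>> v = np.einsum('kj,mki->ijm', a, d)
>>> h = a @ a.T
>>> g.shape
(23, 3)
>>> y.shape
(11, 5, 3)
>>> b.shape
(3, 23)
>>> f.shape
(11, 5, 23)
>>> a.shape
(5, 29)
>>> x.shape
(11, 5, 23)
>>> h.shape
(5, 5)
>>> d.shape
(11, 5, 3)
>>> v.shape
(3, 29, 11)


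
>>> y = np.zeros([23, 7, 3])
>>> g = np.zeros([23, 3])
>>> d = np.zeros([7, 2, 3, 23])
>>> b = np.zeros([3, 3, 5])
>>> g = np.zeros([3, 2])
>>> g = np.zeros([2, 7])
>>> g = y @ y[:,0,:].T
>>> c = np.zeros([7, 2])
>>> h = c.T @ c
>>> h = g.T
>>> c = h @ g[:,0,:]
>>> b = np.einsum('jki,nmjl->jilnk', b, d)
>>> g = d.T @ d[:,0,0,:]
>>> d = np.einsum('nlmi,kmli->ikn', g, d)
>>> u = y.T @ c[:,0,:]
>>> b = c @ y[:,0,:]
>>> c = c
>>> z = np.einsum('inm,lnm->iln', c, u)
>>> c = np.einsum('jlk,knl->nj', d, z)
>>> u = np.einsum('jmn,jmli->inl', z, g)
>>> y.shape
(23, 7, 3)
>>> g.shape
(23, 3, 2, 23)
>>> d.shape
(23, 7, 23)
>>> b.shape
(23, 7, 3)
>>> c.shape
(3, 23)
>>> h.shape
(23, 7, 23)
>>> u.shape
(23, 7, 2)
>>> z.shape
(23, 3, 7)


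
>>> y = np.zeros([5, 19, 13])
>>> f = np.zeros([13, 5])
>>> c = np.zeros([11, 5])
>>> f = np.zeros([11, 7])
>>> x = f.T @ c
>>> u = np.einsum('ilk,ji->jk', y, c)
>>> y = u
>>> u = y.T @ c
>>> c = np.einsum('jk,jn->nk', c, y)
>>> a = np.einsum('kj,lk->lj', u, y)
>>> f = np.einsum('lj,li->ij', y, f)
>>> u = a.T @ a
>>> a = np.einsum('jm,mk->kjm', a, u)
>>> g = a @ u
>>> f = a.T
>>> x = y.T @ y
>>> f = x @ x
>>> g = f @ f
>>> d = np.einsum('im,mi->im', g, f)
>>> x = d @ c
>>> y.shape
(11, 13)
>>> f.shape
(13, 13)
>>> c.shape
(13, 5)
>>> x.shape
(13, 5)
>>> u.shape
(5, 5)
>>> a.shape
(5, 11, 5)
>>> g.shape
(13, 13)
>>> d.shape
(13, 13)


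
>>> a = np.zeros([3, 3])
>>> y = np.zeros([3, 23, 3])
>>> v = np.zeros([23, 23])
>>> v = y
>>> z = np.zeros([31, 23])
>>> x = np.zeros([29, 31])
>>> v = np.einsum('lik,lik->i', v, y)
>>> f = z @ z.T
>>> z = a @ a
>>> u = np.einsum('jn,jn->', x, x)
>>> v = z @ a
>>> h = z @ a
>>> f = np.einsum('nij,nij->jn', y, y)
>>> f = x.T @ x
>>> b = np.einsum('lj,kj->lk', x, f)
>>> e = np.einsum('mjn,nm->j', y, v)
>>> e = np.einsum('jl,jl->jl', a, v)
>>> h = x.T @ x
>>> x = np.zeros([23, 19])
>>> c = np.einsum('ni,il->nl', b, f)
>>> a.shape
(3, 3)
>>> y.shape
(3, 23, 3)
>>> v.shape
(3, 3)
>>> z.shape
(3, 3)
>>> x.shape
(23, 19)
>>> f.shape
(31, 31)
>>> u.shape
()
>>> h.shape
(31, 31)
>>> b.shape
(29, 31)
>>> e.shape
(3, 3)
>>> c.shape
(29, 31)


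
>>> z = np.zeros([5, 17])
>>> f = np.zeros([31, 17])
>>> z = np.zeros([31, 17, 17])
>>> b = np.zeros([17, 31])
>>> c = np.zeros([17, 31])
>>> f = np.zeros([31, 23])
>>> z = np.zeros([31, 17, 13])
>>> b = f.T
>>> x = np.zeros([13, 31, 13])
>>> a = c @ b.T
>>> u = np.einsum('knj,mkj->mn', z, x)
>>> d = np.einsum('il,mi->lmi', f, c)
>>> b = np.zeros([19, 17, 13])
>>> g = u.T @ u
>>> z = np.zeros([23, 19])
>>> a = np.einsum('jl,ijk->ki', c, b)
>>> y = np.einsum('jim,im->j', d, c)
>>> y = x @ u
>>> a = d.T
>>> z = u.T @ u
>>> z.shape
(17, 17)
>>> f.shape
(31, 23)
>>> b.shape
(19, 17, 13)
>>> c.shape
(17, 31)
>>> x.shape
(13, 31, 13)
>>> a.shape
(31, 17, 23)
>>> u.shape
(13, 17)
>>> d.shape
(23, 17, 31)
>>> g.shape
(17, 17)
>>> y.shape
(13, 31, 17)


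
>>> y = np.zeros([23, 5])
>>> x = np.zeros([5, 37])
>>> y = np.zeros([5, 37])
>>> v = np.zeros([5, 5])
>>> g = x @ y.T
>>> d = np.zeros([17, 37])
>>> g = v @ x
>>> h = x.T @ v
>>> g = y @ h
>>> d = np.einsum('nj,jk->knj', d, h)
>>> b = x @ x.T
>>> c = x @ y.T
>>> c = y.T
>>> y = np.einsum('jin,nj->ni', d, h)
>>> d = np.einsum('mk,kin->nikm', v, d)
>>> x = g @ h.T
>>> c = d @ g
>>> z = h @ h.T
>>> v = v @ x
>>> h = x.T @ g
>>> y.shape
(37, 17)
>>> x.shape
(5, 37)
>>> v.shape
(5, 37)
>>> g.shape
(5, 5)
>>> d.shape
(37, 17, 5, 5)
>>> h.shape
(37, 5)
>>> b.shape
(5, 5)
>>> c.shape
(37, 17, 5, 5)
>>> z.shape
(37, 37)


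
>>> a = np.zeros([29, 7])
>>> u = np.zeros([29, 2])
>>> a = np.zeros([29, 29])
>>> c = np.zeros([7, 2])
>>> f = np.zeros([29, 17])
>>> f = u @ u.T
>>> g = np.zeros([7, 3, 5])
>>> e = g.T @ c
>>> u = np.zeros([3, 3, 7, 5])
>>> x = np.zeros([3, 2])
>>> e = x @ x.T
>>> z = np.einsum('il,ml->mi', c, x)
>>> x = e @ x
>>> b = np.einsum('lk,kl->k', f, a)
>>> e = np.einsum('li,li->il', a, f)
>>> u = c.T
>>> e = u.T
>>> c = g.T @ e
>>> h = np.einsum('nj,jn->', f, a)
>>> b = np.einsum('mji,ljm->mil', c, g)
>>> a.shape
(29, 29)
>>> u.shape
(2, 7)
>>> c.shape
(5, 3, 2)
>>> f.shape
(29, 29)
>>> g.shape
(7, 3, 5)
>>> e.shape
(7, 2)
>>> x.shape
(3, 2)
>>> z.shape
(3, 7)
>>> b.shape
(5, 2, 7)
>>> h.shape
()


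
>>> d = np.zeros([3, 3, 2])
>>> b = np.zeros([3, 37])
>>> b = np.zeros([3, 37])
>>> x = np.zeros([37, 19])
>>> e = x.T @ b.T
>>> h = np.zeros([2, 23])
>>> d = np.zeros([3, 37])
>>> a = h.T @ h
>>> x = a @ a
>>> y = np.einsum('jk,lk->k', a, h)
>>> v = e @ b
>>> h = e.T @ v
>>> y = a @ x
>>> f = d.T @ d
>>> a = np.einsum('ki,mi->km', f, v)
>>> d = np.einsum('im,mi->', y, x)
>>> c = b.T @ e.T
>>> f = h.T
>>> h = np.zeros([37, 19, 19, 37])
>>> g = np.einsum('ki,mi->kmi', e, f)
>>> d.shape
()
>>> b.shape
(3, 37)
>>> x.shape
(23, 23)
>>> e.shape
(19, 3)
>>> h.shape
(37, 19, 19, 37)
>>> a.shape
(37, 19)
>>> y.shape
(23, 23)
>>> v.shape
(19, 37)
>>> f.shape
(37, 3)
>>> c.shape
(37, 19)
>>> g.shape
(19, 37, 3)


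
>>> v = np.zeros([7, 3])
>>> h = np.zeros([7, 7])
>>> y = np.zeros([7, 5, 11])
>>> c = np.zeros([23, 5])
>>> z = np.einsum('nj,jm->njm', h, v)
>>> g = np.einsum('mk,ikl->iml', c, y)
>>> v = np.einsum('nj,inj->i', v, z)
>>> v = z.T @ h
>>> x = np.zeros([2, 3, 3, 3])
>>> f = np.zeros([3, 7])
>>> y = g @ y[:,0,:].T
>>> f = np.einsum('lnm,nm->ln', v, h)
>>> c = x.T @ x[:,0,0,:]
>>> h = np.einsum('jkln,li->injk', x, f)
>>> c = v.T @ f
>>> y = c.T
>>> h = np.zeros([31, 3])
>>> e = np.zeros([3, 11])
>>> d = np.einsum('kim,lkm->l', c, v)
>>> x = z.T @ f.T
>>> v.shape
(3, 7, 7)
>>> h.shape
(31, 3)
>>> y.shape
(7, 7, 7)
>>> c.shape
(7, 7, 7)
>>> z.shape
(7, 7, 3)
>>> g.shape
(7, 23, 11)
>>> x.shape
(3, 7, 3)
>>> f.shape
(3, 7)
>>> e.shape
(3, 11)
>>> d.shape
(3,)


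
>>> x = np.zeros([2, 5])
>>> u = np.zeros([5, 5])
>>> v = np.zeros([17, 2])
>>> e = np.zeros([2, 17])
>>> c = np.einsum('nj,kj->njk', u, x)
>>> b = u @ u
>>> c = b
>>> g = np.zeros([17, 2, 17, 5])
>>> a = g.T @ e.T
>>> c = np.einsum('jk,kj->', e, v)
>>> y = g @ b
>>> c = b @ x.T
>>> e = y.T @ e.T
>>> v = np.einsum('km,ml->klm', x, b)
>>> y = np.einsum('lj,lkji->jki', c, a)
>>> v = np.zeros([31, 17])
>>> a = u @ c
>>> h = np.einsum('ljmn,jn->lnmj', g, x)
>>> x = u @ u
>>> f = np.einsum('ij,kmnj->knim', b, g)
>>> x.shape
(5, 5)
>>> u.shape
(5, 5)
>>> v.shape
(31, 17)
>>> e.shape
(5, 17, 2, 2)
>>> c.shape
(5, 2)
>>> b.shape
(5, 5)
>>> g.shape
(17, 2, 17, 5)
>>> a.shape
(5, 2)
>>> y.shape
(2, 17, 2)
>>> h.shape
(17, 5, 17, 2)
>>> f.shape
(17, 17, 5, 2)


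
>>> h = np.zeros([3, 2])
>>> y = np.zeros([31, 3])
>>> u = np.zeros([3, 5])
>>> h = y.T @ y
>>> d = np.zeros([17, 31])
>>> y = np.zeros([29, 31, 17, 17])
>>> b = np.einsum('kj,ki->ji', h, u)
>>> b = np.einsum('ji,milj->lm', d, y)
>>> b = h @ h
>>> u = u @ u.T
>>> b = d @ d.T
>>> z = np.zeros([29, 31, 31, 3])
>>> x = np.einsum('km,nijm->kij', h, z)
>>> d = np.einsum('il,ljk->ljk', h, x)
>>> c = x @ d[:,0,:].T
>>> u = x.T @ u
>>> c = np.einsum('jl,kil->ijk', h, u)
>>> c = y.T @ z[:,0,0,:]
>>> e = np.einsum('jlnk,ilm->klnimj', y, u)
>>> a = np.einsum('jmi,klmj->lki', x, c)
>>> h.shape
(3, 3)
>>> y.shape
(29, 31, 17, 17)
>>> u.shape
(31, 31, 3)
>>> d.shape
(3, 31, 31)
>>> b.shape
(17, 17)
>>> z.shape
(29, 31, 31, 3)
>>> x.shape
(3, 31, 31)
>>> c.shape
(17, 17, 31, 3)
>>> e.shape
(17, 31, 17, 31, 3, 29)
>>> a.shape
(17, 17, 31)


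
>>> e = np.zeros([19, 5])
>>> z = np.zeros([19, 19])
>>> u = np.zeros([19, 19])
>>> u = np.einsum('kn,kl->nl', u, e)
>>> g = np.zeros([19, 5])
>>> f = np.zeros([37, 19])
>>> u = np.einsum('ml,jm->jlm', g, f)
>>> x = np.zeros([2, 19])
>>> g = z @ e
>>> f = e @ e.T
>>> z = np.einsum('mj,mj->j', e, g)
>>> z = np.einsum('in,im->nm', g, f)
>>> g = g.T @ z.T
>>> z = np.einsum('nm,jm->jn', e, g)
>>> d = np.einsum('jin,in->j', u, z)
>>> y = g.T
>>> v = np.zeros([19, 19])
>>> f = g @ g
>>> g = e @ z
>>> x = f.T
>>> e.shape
(19, 5)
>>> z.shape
(5, 19)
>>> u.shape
(37, 5, 19)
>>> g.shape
(19, 19)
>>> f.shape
(5, 5)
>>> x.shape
(5, 5)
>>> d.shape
(37,)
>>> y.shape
(5, 5)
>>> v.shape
(19, 19)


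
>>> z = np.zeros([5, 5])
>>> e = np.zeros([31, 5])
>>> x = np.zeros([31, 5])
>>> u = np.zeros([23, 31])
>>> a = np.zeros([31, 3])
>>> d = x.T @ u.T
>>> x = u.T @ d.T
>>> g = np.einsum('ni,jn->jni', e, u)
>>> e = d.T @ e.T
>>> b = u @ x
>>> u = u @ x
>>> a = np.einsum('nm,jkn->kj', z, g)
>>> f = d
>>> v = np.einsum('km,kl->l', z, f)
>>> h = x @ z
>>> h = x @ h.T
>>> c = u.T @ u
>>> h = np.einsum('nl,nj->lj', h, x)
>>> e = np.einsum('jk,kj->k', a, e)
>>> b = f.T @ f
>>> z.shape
(5, 5)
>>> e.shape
(23,)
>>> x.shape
(31, 5)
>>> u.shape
(23, 5)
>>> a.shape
(31, 23)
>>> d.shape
(5, 23)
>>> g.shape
(23, 31, 5)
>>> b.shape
(23, 23)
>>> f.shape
(5, 23)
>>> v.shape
(23,)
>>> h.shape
(31, 5)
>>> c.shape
(5, 5)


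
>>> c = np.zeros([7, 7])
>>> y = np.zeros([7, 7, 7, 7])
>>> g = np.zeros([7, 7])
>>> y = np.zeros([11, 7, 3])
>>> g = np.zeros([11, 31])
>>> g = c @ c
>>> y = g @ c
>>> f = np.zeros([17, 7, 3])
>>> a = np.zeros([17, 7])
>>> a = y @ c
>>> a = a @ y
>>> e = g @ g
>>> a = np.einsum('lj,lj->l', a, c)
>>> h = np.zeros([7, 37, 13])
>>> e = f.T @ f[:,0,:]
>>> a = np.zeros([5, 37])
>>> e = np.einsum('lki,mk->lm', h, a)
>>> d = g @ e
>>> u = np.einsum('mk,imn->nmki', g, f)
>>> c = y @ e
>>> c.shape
(7, 5)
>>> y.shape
(7, 7)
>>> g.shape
(7, 7)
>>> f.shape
(17, 7, 3)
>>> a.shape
(5, 37)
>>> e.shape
(7, 5)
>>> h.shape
(7, 37, 13)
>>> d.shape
(7, 5)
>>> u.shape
(3, 7, 7, 17)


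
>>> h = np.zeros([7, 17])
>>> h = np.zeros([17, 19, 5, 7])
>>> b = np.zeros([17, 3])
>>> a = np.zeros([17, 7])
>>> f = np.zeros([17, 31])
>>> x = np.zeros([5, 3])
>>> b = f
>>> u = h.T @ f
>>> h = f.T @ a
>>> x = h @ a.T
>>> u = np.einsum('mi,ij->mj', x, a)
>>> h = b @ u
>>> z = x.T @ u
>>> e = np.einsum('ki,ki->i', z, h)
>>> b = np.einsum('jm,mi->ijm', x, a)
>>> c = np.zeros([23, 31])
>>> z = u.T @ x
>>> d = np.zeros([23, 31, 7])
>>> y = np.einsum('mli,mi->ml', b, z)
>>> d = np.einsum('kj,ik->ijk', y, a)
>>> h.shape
(17, 7)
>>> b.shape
(7, 31, 17)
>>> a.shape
(17, 7)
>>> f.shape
(17, 31)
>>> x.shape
(31, 17)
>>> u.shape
(31, 7)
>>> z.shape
(7, 17)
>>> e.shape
(7,)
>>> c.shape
(23, 31)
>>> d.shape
(17, 31, 7)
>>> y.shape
(7, 31)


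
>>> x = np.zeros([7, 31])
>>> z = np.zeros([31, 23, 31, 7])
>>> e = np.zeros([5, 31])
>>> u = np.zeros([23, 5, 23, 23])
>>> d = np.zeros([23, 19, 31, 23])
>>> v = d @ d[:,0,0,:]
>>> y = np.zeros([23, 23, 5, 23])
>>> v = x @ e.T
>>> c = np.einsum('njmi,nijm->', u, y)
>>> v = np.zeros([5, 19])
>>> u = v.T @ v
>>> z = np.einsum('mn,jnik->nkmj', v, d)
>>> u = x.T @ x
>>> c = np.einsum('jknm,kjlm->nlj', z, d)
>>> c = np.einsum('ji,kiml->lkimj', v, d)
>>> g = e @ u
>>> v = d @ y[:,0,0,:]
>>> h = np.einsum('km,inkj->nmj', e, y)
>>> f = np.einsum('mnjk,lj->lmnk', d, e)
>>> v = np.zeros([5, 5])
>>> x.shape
(7, 31)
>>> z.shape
(19, 23, 5, 23)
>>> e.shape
(5, 31)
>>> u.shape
(31, 31)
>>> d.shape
(23, 19, 31, 23)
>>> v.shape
(5, 5)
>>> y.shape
(23, 23, 5, 23)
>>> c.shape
(23, 23, 19, 31, 5)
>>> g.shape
(5, 31)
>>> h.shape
(23, 31, 23)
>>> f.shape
(5, 23, 19, 23)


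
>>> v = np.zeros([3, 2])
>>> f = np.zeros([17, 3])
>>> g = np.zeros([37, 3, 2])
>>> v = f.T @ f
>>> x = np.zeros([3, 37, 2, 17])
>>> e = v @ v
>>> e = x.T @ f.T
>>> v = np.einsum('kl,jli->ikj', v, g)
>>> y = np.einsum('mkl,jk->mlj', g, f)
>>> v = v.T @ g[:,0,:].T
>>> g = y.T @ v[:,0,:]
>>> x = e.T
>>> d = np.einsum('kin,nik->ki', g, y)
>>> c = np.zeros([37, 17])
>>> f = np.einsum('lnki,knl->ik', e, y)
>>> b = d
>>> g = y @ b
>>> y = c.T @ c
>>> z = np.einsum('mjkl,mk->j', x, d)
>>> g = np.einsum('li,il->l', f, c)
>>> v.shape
(37, 3, 37)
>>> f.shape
(17, 37)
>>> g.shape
(17,)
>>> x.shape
(17, 37, 2, 17)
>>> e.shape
(17, 2, 37, 17)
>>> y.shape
(17, 17)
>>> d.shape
(17, 2)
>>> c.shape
(37, 17)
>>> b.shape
(17, 2)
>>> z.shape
(37,)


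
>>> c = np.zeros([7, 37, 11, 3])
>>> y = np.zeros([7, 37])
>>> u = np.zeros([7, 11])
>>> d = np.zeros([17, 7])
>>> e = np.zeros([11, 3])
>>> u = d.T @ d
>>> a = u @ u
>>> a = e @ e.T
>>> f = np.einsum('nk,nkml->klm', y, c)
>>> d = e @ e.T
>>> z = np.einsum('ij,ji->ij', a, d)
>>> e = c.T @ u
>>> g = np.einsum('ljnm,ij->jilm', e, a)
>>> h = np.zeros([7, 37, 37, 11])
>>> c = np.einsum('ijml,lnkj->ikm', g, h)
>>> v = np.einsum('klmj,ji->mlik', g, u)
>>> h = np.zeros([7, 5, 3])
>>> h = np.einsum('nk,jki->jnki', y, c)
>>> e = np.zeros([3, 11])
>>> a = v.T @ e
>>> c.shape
(11, 37, 3)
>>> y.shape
(7, 37)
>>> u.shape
(7, 7)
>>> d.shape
(11, 11)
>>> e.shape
(3, 11)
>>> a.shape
(11, 7, 11, 11)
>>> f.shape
(37, 3, 11)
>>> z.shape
(11, 11)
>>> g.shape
(11, 11, 3, 7)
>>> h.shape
(11, 7, 37, 3)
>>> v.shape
(3, 11, 7, 11)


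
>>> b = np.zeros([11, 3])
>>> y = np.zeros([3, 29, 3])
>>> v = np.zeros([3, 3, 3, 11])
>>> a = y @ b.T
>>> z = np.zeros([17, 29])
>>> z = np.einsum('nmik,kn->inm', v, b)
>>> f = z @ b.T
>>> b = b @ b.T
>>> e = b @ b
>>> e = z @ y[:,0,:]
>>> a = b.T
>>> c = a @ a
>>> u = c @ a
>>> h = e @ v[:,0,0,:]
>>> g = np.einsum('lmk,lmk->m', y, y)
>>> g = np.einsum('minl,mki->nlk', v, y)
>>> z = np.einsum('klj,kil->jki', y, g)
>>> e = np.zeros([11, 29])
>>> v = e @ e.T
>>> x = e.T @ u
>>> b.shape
(11, 11)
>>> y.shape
(3, 29, 3)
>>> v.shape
(11, 11)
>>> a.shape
(11, 11)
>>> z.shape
(3, 3, 11)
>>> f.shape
(3, 3, 11)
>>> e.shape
(11, 29)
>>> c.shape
(11, 11)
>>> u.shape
(11, 11)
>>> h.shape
(3, 3, 11)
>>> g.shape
(3, 11, 29)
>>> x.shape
(29, 11)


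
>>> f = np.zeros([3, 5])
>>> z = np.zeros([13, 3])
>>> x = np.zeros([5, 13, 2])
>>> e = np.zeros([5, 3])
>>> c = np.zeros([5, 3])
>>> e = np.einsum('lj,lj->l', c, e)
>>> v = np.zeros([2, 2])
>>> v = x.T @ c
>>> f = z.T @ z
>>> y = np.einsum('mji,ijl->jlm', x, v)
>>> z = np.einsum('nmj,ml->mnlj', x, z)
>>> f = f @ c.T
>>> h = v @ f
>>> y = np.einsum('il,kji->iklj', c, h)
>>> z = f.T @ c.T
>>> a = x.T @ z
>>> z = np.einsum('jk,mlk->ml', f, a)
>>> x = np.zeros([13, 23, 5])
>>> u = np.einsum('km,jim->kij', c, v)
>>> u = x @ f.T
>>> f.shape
(3, 5)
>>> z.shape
(2, 13)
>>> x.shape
(13, 23, 5)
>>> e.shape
(5,)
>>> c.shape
(5, 3)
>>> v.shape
(2, 13, 3)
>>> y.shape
(5, 2, 3, 13)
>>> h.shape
(2, 13, 5)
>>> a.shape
(2, 13, 5)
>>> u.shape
(13, 23, 3)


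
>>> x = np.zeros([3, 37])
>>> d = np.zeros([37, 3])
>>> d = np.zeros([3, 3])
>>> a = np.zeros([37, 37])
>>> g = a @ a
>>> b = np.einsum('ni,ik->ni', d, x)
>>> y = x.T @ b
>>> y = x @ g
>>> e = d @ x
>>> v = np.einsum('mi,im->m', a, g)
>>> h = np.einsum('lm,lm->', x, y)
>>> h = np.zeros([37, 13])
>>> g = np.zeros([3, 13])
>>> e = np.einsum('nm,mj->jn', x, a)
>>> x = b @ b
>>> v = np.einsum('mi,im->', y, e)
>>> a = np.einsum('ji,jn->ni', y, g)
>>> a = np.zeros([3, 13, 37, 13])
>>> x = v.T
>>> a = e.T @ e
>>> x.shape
()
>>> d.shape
(3, 3)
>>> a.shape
(3, 3)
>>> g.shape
(3, 13)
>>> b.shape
(3, 3)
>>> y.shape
(3, 37)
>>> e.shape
(37, 3)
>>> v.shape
()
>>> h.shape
(37, 13)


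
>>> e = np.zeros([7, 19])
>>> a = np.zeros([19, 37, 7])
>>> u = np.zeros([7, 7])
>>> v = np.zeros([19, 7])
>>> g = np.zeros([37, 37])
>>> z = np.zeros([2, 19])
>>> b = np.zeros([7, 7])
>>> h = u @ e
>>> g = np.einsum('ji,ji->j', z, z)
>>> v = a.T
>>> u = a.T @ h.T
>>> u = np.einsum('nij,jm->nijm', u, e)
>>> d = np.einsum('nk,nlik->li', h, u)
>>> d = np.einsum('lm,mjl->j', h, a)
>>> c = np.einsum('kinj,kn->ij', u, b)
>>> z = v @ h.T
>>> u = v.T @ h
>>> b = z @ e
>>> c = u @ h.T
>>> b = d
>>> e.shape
(7, 19)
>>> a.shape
(19, 37, 7)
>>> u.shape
(19, 37, 19)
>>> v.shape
(7, 37, 19)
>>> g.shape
(2,)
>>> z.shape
(7, 37, 7)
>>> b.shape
(37,)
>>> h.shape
(7, 19)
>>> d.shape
(37,)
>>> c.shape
(19, 37, 7)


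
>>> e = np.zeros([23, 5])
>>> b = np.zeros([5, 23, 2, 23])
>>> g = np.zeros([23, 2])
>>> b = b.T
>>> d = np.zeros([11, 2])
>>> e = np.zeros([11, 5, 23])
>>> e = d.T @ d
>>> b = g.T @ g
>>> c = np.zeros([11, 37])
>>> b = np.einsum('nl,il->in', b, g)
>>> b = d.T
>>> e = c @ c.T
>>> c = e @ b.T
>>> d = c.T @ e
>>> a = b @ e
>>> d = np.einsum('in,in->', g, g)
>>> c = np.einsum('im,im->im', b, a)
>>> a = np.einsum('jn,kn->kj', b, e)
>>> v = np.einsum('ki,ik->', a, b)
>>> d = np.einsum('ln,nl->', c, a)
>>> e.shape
(11, 11)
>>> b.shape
(2, 11)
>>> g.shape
(23, 2)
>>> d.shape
()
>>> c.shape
(2, 11)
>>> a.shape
(11, 2)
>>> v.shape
()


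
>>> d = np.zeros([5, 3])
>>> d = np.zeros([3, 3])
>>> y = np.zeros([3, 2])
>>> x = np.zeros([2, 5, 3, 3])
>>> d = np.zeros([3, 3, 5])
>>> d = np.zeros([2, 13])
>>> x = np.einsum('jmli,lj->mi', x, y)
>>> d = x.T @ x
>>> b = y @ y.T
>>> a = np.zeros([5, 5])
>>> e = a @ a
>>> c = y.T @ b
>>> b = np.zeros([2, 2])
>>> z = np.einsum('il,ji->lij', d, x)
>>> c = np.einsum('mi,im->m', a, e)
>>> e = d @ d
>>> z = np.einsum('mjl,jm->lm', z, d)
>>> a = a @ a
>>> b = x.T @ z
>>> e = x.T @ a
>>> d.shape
(3, 3)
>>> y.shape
(3, 2)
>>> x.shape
(5, 3)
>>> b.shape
(3, 3)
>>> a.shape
(5, 5)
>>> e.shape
(3, 5)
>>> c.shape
(5,)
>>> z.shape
(5, 3)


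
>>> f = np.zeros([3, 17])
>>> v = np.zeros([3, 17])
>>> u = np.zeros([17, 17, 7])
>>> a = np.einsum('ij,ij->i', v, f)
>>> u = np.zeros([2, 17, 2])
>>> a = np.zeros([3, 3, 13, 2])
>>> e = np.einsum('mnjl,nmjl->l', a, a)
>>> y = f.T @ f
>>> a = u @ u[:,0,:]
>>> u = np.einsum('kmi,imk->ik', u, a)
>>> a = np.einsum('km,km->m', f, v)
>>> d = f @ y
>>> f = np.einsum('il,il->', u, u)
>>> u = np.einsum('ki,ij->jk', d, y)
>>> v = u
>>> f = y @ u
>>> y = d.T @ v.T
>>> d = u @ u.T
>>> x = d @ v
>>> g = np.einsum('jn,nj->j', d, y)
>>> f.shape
(17, 3)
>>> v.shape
(17, 3)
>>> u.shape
(17, 3)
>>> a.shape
(17,)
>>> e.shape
(2,)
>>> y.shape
(17, 17)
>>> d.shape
(17, 17)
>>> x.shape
(17, 3)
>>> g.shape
(17,)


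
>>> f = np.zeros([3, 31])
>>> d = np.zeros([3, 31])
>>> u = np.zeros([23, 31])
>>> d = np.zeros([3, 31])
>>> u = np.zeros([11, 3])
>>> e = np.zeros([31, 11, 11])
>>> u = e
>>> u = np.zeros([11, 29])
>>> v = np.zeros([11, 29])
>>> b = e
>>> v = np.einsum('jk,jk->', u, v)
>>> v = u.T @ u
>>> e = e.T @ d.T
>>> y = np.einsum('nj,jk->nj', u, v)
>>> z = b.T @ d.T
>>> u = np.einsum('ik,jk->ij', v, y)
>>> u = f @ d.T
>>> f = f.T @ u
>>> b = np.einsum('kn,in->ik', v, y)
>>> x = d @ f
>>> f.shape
(31, 3)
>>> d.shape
(3, 31)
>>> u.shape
(3, 3)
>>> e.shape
(11, 11, 3)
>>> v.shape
(29, 29)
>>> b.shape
(11, 29)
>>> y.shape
(11, 29)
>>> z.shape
(11, 11, 3)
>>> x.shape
(3, 3)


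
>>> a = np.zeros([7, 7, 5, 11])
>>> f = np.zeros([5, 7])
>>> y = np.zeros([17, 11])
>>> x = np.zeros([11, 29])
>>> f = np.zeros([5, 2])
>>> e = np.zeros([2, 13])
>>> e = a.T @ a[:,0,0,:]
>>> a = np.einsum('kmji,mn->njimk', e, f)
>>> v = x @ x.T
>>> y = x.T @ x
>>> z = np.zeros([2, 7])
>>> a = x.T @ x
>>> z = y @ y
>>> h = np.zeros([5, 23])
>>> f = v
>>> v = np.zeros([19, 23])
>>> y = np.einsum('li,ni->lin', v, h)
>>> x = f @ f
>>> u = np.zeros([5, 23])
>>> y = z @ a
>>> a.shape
(29, 29)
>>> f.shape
(11, 11)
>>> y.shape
(29, 29)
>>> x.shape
(11, 11)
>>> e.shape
(11, 5, 7, 11)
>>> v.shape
(19, 23)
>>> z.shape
(29, 29)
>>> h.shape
(5, 23)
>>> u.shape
(5, 23)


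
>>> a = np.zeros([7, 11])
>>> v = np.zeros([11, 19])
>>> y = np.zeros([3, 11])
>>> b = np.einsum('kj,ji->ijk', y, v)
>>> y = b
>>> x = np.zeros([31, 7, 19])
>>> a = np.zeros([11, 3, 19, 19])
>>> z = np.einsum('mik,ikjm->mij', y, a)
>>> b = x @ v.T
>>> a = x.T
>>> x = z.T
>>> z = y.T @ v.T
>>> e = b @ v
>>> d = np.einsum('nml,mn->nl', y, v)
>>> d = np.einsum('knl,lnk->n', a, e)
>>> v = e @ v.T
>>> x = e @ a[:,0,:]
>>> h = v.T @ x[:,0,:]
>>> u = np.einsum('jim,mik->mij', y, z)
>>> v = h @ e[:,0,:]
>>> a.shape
(19, 7, 31)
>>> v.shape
(11, 7, 19)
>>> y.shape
(19, 11, 3)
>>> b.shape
(31, 7, 11)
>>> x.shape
(31, 7, 31)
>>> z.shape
(3, 11, 11)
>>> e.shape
(31, 7, 19)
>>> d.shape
(7,)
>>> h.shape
(11, 7, 31)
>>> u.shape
(3, 11, 19)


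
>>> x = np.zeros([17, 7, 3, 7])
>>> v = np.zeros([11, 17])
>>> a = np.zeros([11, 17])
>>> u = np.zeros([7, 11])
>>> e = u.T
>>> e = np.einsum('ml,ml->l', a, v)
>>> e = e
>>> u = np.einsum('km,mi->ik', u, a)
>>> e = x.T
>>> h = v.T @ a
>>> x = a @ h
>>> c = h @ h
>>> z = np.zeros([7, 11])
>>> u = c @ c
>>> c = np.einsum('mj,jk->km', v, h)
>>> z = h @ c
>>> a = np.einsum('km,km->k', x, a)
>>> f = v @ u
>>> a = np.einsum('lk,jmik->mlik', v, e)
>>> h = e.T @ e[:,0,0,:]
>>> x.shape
(11, 17)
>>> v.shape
(11, 17)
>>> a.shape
(3, 11, 7, 17)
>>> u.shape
(17, 17)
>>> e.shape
(7, 3, 7, 17)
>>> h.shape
(17, 7, 3, 17)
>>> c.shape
(17, 11)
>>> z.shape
(17, 11)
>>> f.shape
(11, 17)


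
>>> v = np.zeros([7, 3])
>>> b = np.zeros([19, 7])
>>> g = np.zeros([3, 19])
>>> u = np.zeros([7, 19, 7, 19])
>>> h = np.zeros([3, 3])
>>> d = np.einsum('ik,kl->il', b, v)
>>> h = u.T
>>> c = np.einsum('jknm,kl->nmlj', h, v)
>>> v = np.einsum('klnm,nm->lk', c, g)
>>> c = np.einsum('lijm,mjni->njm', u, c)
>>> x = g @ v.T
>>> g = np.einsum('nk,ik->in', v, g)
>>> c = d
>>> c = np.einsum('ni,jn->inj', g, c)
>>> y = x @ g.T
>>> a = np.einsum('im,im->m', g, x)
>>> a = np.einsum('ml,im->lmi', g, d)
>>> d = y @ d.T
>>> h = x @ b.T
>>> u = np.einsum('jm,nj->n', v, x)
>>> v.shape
(7, 19)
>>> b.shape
(19, 7)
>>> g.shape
(3, 7)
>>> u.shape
(3,)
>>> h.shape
(3, 19)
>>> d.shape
(3, 19)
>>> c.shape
(7, 3, 19)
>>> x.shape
(3, 7)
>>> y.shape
(3, 3)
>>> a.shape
(7, 3, 19)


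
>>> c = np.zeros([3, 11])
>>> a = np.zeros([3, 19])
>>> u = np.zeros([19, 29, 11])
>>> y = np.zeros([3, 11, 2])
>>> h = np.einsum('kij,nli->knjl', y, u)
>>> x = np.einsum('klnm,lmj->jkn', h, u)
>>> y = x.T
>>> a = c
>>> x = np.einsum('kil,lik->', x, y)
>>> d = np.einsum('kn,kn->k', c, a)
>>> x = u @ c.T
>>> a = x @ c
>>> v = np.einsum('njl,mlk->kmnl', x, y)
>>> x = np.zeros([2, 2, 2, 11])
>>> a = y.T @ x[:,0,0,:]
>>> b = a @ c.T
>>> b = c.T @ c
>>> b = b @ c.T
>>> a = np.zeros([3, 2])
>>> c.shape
(3, 11)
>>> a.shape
(3, 2)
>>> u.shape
(19, 29, 11)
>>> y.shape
(2, 3, 11)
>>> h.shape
(3, 19, 2, 29)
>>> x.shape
(2, 2, 2, 11)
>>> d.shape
(3,)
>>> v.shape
(11, 2, 19, 3)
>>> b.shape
(11, 3)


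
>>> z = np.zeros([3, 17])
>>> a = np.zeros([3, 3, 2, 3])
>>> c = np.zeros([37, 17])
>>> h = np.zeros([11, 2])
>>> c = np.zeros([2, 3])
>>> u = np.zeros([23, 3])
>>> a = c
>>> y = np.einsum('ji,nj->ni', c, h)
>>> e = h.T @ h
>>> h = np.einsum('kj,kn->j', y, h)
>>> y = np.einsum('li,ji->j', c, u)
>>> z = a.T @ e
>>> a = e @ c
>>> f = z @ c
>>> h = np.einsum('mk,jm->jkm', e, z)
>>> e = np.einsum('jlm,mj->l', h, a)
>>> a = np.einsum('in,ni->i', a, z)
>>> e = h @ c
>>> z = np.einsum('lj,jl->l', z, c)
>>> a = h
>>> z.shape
(3,)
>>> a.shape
(3, 2, 2)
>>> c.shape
(2, 3)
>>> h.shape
(3, 2, 2)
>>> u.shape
(23, 3)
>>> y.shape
(23,)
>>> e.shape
(3, 2, 3)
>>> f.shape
(3, 3)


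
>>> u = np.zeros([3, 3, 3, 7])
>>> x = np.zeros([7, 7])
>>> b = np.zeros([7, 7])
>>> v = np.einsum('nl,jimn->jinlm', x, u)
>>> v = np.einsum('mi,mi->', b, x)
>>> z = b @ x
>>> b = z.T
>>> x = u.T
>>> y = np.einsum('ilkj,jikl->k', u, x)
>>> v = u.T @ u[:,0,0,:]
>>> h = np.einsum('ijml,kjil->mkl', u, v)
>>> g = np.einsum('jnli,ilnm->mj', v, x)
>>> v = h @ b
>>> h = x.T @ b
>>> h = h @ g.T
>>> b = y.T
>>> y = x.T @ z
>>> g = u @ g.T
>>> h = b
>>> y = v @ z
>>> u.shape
(3, 3, 3, 7)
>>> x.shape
(7, 3, 3, 3)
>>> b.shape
(3,)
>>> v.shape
(3, 7, 7)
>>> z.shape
(7, 7)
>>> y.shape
(3, 7, 7)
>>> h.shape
(3,)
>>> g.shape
(3, 3, 3, 3)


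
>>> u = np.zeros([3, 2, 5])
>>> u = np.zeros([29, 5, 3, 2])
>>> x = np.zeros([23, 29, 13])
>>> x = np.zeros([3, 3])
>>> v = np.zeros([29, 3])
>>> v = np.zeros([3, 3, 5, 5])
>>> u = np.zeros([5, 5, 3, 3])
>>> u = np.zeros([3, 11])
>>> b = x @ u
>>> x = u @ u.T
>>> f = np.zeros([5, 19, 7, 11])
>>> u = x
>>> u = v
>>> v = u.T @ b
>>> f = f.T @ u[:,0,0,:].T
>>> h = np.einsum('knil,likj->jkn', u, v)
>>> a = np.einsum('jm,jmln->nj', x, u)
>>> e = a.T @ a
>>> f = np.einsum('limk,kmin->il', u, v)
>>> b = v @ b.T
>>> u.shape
(3, 3, 5, 5)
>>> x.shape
(3, 3)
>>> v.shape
(5, 5, 3, 11)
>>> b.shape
(5, 5, 3, 3)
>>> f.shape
(3, 3)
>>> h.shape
(11, 3, 3)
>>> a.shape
(5, 3)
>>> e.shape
(3, 3)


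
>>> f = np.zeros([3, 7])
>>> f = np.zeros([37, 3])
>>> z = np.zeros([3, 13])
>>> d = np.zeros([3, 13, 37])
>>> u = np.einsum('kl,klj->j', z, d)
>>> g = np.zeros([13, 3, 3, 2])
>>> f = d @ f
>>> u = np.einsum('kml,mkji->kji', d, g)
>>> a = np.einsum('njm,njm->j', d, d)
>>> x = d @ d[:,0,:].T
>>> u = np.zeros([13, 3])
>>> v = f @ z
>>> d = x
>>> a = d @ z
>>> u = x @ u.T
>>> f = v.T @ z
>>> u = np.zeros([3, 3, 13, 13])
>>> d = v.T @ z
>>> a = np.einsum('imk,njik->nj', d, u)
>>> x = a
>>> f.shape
(13, 13, 13)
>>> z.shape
(3, 13)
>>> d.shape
(13, 13, 13)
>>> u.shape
(3, 3, 13, 13)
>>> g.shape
(13, 3, 3, 2)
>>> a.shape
(3, 3)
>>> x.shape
(3, 3)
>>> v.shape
(3, 13, 13)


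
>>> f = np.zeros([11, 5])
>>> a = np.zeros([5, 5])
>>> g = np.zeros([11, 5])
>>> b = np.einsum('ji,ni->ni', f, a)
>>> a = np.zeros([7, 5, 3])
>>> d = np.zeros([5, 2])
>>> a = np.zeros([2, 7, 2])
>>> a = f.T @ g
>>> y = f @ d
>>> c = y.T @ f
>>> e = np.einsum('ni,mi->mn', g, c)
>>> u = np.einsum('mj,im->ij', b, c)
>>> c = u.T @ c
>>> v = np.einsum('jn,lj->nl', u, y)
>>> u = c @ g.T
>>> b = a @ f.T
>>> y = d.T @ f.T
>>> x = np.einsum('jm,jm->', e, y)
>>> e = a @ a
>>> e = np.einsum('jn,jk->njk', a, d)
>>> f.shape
(11, 5)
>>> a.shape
(5, 5)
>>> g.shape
(11, 5)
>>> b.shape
(5, 11)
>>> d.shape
(5, 2)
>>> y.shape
(2, 11)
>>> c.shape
(5, 5)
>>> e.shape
(5, 5, 2)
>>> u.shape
(5, 11)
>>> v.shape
(5, 11)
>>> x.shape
()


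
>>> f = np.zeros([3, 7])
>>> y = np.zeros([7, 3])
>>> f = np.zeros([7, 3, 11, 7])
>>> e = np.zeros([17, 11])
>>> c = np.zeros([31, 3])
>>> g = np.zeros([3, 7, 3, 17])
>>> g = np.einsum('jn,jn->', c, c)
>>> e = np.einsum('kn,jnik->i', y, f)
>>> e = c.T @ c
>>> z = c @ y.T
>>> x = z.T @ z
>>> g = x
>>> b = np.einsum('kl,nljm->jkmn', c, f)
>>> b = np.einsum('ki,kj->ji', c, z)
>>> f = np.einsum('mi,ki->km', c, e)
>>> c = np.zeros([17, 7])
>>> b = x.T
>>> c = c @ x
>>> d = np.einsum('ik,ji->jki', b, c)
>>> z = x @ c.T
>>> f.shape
(3, 31)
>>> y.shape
(7, 3)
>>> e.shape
(3, 3)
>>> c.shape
(17, 7)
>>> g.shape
(7, 7)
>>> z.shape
(7, 17)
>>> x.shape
(7, 7)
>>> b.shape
(7, 7)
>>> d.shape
(17, 7, 7)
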